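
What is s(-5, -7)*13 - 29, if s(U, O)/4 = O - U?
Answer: -133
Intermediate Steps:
s(U, O) = -4*U + 4*O (s(U, O) = 4*(O - U) = -4*U + 4*O)
s(-5, -7)*13 - 29 = (-4*(-5) + 4*(-7))*13 - 29 = (20 - 28)*13 - 29 = -8*13 - 29 = -104 - 29 = -133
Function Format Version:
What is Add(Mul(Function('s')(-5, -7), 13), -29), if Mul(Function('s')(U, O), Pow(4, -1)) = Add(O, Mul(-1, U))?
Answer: -133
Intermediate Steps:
Function('s')(U, O) = Add(Mul(-4, U), Mul(4, O)) (Function('s')(U, O) = Mul(4, Add(O, Mul(-1, U))) = Add(Mul(-4, U), Mul(4, O)))
Add(Mul(Function('s')(-5, -7), 13), -29) = Add(Mul(Add(Mul(-4, -5), Mul(4, -7)), 13), -29) = Add(Mul(Add(20, -28), 13), -29) = Add(Mul(-8, 13), -29) = Add(-104, -29) = -133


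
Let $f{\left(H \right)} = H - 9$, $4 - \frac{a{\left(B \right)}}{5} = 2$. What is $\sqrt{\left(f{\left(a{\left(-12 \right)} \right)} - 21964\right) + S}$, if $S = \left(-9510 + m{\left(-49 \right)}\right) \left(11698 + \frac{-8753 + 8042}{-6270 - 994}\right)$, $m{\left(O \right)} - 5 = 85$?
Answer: $\frac{3 i \sqrt{10096756697438}}{908} \approx 10498.0 i$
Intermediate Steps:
$m{\left(O \right)} = 90$ ($m{\left(O \right)} = 5 + 85 = 90$)
$a{\left(B \right)} = 10$ ($a{\left(B \right)} = 20 - 10 = 10$)
$f{\left(H \right)} = -9 + H$ ($f{\left(H \right)} = H - 9 = -9 + H$)
$S = - \frac{200116084965}{1816}$ ($S = \left(-9510 + 90\right) \left(11698 + \frac{-8753 + 8042}{-6270 - 994}\right) = - 9420 \left(11698 - \frac{711}{-7264}\right) = - 9420 \left(11698 - - \frac{711}{7264}\right) = - 9420 \left(11698 + \frac{711}{7264}\right) = \left(-9420\right) \frac{84974983}{7264} = - \frac{200116084965}{1816} \approx -1.102 \cdot 10^{8}$)
$\sqrt{\left(f{\left(a{\left(-12 \right)} \right)} - 21964\right) + S} = \sqrt{\left(\left(-9 + 10\right) - 21964\right) - \frac{200116084965}{1816}} = \sqrt{\left(1 - 21964\right) - \frac{200116084965}{1816}} = \sqrt{-21963 - \frac{200116084965}{1816}} = \sqrt{- \frac{200155969773}{1816}} = \frac{3 i \sqrt{10096756697438}}{908}$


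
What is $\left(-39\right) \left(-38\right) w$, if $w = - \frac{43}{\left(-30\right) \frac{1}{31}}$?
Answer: $\frac{329251}{5} \approx 65850.0$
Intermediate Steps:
$w = \frac{1333}{30}$ ($w = - \frac{43}{\left(-30\right) \frac{1}{31}} = - \frac{43}{- \frac{30}{31}} = \left(-43\right) \left(- \frac{31}{30}\right) = \frac{1333}{30} \approx 44.433$)
$\left(-39\right) \left(-38\right) w = \left(-39\right) \left(-38\right) \frac{1333}{30} = 1482 \cdot \frac{1333}{30} = \frac{329251}{5}$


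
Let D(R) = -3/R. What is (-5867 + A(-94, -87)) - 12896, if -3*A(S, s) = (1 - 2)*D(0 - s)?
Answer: -1632382/87 ≈ -18763.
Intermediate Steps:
A(S, s) = 1/s (A(S, s) = -(1 - 2)*(-3/(0 - s))/3 = -(-1)*(-3*(-1/s))/3 = -(-1)*(-(-3)/s)/3 = -(-1)*3/s/3 = -(-1)/s = 1/s)
(-5867 + A(-94, -87)) - 12896 = (-5867 + 1/(-87)) - 12896 = (-5867 - 1/87) - 12896 = -510430/87 - 12896 = -1632382/87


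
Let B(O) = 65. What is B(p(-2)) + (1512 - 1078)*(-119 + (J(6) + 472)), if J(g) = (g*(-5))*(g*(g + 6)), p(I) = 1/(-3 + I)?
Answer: -784173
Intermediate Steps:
J(g) = -5*g**2*(6 + g) (J(g) = (-5*g)*(g*(6 + g)) = -5*g**2*(6 + g))
B(p(-2)) + (1512 - 1078)*(-119 + (J(6) + 472)) = 65 + (1512 - 1078)*(-119 + (5*6**2*(-6 - 1*6) + 472)) = 65 + 434*(-119 + (5*36*(-6 - 6) + 472)) = 65 + 434*(-119 + (5*36*(-12) + 472)) = 65 + 434*(-119 + (-2160 + 472)) = 65 + 434*(-119 - 1688) = 65 + 434*(-1807) = 65 - 784238 = -784173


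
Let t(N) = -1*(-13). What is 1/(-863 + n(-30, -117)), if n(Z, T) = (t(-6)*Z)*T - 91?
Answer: 1/44676 ≈ 2.2383e-5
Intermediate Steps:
t(N) = 13
n(Z, T) = -91 + 13*T*Z (n(Z, T) = (13*Z)*T - 91 = 13*T*Z - 91 = -91 + 13*T*Z)
1/(-863 + n(-30, -117)) = 1/(-863 + (-91 + 13*(-117)*(-30))) = 1/(-863 + (-91 + 45630)) = 1/(-863 + 45539) = 1/44676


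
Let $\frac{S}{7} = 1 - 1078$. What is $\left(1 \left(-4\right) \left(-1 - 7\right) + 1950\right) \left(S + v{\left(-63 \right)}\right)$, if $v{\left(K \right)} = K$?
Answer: $-15067164$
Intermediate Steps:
$S = -7539$ ($S = 7 \left(1 - 1078\right) = 7 \left(-1077\right) = -7539$)
$\left(1 \left(-4\right) \left(-1 - 7\right) + 1950\right) \left(S + v{\left(-63 \right)}\right) = \left(1 \left(-4\right) \left(-1 - 7\right) + 1950\right) \left(-7539 - 63\right) = \left(- 4 \left(-1 - 7\right) + 1950\right) \left(-7602\right) = \left(\left(-4\right) \left(-8\right) + 1950\right) \left(-7602\right) = \left(32 + 1950\right) \left(-7602\right) = 1982 \left(-7602\right) = -15067164$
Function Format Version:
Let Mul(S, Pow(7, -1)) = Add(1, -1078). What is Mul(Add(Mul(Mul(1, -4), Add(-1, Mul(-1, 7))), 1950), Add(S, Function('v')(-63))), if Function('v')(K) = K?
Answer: -15067164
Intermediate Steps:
S = -7539 (S = Mul(7, Add(1, -1078)) = Mul(7, -1077) = -7539)
Mul(Add(Mul(Mul(1, -4), Add(-1, Mul(-1, 7))), 1950), Add(S, Function('v')(-63))) = Mul(Add(Mul(Mul(1, -4), Add(-1, Mul(-1, 7))), 1950), Add(-7539, -63)) = Mul(Add(Mul(-4, Add(-1, -7)), 1950), -7602) = Mul(Add(Mul(-4, -8), 1950), -7602) = Mul(Add(32, 1950), -7602) = Mul(1982, -7602) = -15067164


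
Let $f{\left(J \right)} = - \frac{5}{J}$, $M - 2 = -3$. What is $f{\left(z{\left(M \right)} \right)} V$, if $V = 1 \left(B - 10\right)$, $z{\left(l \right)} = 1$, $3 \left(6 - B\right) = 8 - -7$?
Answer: $45$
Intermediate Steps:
$B = 1$ ($B = 6 - \frac{8 - -7}{3} = 6 - \frac{8 + 7}{3} = 6 - 5 = 1$)
$M = -1$ ($M = 2 - 3 = -1$)
$V = -9$ ($V = 1 \left(1 - 10\right) = 1 \left(-9\right) = -9$)
$f{\left(z{\left(M \right)} \right)} V = - \frac{5}{1} \left(-9\right) = \left(-5\right) 1 \left(-9\right) = \left(-5\right) \left(-9\right) = 45$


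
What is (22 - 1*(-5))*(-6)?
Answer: -162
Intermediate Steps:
(22 - 1*(-5))*(-6) = (22 + 5)*(-6) = 27*(-6) = -162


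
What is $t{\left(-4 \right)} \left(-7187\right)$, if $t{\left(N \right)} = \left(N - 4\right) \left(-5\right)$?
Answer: $-287480$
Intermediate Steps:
$t{\left(N \right)} = 20 - 5 N$ ($t{\left(N \right)} = \left(-4 + N\right) \left(-5\right) = 20 - 5 N$)
$t{\left(-4 \right)} \left(-7187\right) = \left(20 - -20\right) \left(-7187\right) = \left(20 + 20\right) \left(-7187\right) = 40 \left(-7187\right) = -287480$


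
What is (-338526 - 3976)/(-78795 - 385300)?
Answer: 342502/464095 ≈ 0.73800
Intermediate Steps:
(-338526 - 3976)/(-78795 - 385300) = -342502/(-464095) = -342502*(-1/464095) = 342502/464095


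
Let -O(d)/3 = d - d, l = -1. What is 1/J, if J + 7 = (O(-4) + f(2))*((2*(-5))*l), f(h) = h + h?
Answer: 1/33 ≈ 0.030303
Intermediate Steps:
f(h) = 2*h
O(d) = 0 (O(d) = -3*(d - d) = -3*0 = 0)
J = 33 (J = -7 + (0 + 2*2)*((2*(-5))*(-1)) = -7 + (0 + 4)*(-10*(-1)) = -7 + 4*10 = -7 + 40 = 33)
1/J = 1/33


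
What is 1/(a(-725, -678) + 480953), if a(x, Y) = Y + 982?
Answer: 1/481257 ≈ 2.0779e-6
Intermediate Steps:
a(x, Y) = 982 + Y
1/(a(-725, -678) + 480953) = 1/((982 - 678) + 480953) = 1/(304 + 480953) = 1/481257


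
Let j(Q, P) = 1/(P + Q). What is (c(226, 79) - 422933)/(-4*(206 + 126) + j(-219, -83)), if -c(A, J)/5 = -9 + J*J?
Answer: 137136086/401057 ≈ 341.94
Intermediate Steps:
c(A, J) = 45 - 5*J**2 (c(A, J) = -5*(-9 + J*J) = -5*(-9 + J**2) = 45 - 5*J**2)
(c(226, 79) - 422933)/(-4*(206 + 126) + j(-219, -83)) = ((45 - 5*79**2) - 422933)/(-4*(206 + 126) + 1/(-83 - 219)) = ((45 - 5*6241) - 422933)/(-4*332 + 1/(-302)) = ((45 - 31205) - 422933)/(-1328 - 1/302) = (-31160 - 422933)/(-401057/302) = -454093*(-302/401057) = 137136086/401057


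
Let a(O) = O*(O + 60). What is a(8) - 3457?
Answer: -2913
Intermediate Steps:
a(O) = O*(60 + O)
a(8) - 3457 = 8*(60 + 8) - 3457 = 8*68 - 3457 = 544 - 3457 = -2913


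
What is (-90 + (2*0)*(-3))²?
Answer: 8100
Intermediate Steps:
(-90 + (2*0)*(-3))² = (-90 + 0*(-3))² = (-90 + 0)² = (-90)² = 8100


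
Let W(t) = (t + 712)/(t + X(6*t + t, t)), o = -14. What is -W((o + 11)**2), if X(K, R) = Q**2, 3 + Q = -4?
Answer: -721/58 ≈ -12.431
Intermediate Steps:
Q = -7 (Q = -3 - 4 = -7)
X(K, R) = 49 (X(K, R) = (-7)**2 = 49)
W(t) = (712 + t)/(49 + t) (W(t) = (t + 712)/(t + 49) = (712 + t)/(49 + t))
-W((o + 11)**2) = -(712 + (-14 + 11)**2)/(49 + (-14 + 11)**2) = -(712 + (-3)**2)/(49 + (-3)**2) = -(712 + 9)/(49 + 9) = -721/58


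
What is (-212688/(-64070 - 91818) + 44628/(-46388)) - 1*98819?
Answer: -11165470960379/112989571 ≈ -98819.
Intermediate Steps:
(-212688/(-64070 - 91818) + 44628/(-46388)) - 1*98819 = (-212688/(-155888) + 44628*(-1/46388)) - 98819 = (-212688*(-1/155888) - 11157/11597) - 98819 = (13293/9743 - 11157/11597) - 98819 = 45456270/112989571 - 98819 = -11165470960379/112989571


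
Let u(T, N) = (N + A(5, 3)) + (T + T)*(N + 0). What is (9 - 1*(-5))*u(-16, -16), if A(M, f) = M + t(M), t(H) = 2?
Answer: 7042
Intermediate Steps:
A(M, f) = 2 + M (A(M, f) = M + 2 = 2 + M)
u(T, N) = 7 + N + 2*N*T (u(T, N) = (N + (2 + 5)) + (T + T)*(N + 0) = (N + 7) + (2*T)*N = (7 + N) + 2*N*T = 7 + N + 2*N*T)
(9 - 1*(-5))*u(-16, -16) = (9 - 1*(-5))*(7 - 16 + 2*(-16)*(-16)) = (9 + 5)*(7 - 16 + 512) = 14*503 = 7042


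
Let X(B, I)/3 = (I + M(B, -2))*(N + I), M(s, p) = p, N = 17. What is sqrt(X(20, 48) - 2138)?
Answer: 4*sqrt(427) ≈ 82.656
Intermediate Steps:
X(B, I) = 3*(-2 + I)*(17 + I) (X(B, I) = 3*((I - 2)*(17 + I)) = 3*((-2 + I)*(17 + I)) = 3*(-2 + I)*(17 + I))
sqrt(X(20, 48) - 2138) = sqrt((-102 + 3*48**2 + 45*48) - 2138) = sqrt((-102 + 3*2304 + 2160) - 2138) = sqrt((-102 + 6912 + 2160) - 2138) = sqrt(8970 - 2138) = sqrt(6832) = 4*sqrt(427)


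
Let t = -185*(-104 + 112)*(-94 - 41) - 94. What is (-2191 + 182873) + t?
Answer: 380388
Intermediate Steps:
t = 199706 (t = -1480*(-135) - 94 = -185*(-1080) - 94 = 199800 - 94 = 199706)
(-2191 + 182873) + t = (-2191 + 182873) + 199706 = 180682 + 199706 = 380388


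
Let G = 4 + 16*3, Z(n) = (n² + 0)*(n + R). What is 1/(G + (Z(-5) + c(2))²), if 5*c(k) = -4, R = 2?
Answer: 25/144941 ≈ 0.00017248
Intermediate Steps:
c(k) = -⅘ (c(k) = (⅕)*(-4) = -⅘)
Z(n) = n²*(2 + n) (Z(n) = (n² + 0)*(n + 2) = n²*(2 + n))
G = 52 (G = 4 + 48 = 52)
1/(G + (Z(-5) + c(2))²) = 1/(52 + ((-5)²*(2 - 5) - ⅘)²) = 1/(52 + (25*(-3) - ⅘)²) = 1/(52 + (-75 - ⅘)²) = 1/(52 + (-379/5)²) = 1/(52 + 143641/25) = 1/(144941/25) = 25/144941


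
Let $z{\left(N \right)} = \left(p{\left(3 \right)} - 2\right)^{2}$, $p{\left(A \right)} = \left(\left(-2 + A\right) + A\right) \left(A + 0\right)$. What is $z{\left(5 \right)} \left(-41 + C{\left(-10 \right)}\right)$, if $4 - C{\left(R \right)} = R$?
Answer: $-2700$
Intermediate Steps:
$p{\left(A \right)} = A \left(-2 + 2 A\right)$ ($p{\left(A \right)} = \left(-2 + 2 A\right) A = A \left(-2 + 2 A\right)$)
$z{\left(N \right)} = 100$ ($z{\left(N \right)} = \left(2 \cdot 3 \left(-1 + 3\right) - 2\right)^{2} = \left(2 \cdot 3 \cdot 2 - 2\right)^{2} = \left(12 - 2\right)^{2} = 10^{2} = 100$)
$C{\left(R \right)} = 4 - R$
$z{\left(5 \right)} \left(-41 + C{\left(-10 \right)}\right) = 100 \left(-41 + \left(4 - -10\right)\right) = 100 \left(-41 + \left(4 + 10\right)\right) = 100 \left(-41 + 14\right) = 100 \left(-27\right) = -2700$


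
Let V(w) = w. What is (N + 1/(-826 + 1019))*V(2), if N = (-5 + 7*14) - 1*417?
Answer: -125062/193 ≈ -647.99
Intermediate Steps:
N = -324 (N = (-5 + 98) - 417 = 93 - 417 = -324)
(N + 1/(-826 + 1019))*V(2) = (-324 + 1/(-826 + 1019))*2 = (-324 + 1/193)*2 = -62531/193*2 = -125062/193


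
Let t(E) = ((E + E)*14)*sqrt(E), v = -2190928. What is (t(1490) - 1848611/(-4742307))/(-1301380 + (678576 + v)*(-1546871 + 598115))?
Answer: 1848611/6804507416097092724 + 10430*sqrt(1490)/358712933183 ≈ 1.1224e-6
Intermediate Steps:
t(E) = 28*E**(3/2) (t(E) = ((2*E)*14)*sqrt(E) = (28*E)*sqrt(E) = 28*E**(3/2))
(t(1490) - 1848611/(-4742307))/(-1301380 + (678576 + v)*(-1546871 + 598115)) = (28*1490**(3/2) - 1848611/(-4742307))/(-1301380 + (678576 - 2190928)*(-1546871 + 598115)) = (28*(1490*sqrt(1490)) - 1848611*(-1/4742307))/(-1301380 - 1512352*(-948756)) = (41720*sqrt(1490) + 1848611/4742307)/(-1301380 + 1434853034112) = (1848611/4742307 + 41720*sqrt(1490))/1434851732732 = (1848611/4742307 + 41720*sqrt(1490))*(1/1434851732732) = 1848611/6804507416097092724 + 10430*sqrt(1490)/358712933183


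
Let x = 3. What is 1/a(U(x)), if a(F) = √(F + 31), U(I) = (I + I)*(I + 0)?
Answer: ⅐ ≈ 0.14286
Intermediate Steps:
U(I) = 2*I² (U(I) = (2*I)*I = 2*I²)
a(F) = √(31 + F)
1/a(U(x)) = 1/(√(31 + 2*3²)) = 1/(√(31 + 2*9)) = 1/(√(31 + 18)) = 1/(√49) = 1/7 = ⅐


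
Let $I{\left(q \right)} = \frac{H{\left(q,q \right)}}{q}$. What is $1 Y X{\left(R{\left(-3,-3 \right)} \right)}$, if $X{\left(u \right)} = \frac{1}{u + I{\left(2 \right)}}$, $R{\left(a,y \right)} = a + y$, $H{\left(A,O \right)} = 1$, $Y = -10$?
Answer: $\frac{20}{11} \approx 1.8182$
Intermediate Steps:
$I{\left(q \right)} = \frac{1}{q}$ ($I{\left(q \right)} = 1 \frac{1}{q} = \frac{1}{q}$)
$X{\left(u \right)} = \frac{1}{\frac{1}{2} + u}$ ($X{\left(u \right)} = \frac{1}{u + \frac{1}{2}} = \frac{1}{\frac{1}{2} + u}$)
$1 Y X{\left(R{\left(-3,-3 \right)} \right)} = 1 \left(-10\right) \frac{2}{1 + 2 \left(-3 - 3\right)} = - 10 \frac{2}{1 + 2 \left(-6\right)} = - 10 \frac{2}{1 - 12} = - 10 \frac{2}{-11} = - 10 \cdot 2 \left(- \frac{1}{11}\right) = \left(-10\right) \left(- \frac{2}{11}\right) = \frac{20}{11}$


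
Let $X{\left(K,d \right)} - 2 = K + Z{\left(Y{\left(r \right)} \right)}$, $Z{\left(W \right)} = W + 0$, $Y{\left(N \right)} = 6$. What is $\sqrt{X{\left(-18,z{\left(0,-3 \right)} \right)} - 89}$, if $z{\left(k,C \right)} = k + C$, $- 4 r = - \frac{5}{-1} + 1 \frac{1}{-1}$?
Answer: $3 i \sqrt{11} \approx 9.9499 i$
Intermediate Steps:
$r = -1$ ($r = - \frac{- \frac{5}{-1} + 1 \frac{1}{-1}}{4} = - \frac{\left(-5\right) \left(-1\right) + 1 \left(-1\right)}{4} = - \frac{5 - 1}{4} = \left(- \frac{1}{4}\right) 4 = -1$)
$Z{\left(W \right)} = W$
$z{\left(k,C \right)} = C + k$
$X{\left(K,d \right)} = 8 + K$ ($X{\left(K,d \right)} = 2 + \left(K + 6\right) = 2 + \left(6 + K\right) = 8 + K$)
$\sqrt{X{\left(-18,z{\left(0,-3 \right)} \right)} - 89} = \sqrt{\left(8 - 18\right) - 89} = \sqrt{-10 - 89} = \sqrt{-99} = 3 i \sqrt{11}$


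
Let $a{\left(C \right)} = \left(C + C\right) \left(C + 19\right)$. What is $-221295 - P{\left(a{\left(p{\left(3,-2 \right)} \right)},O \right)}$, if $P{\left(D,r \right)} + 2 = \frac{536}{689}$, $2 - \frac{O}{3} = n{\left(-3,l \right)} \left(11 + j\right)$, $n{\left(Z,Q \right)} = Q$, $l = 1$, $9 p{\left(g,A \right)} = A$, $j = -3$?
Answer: $- \frac{152471413}{689} \approx -2.2129 \cdot 10^{5}$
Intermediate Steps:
$p{\left(g,A \right)} = \frac{A}{9}$
$O = -18$ ($O = 6 - 3 \cdot 1 \left(11 - 3\right) = 6 - 3 \cdot 1 \cdot 8 = 6 - 24 = -18$)
$a{\left(C \right)} = 2 C \left(19 + C\right)$
$P{\left(D,r \right)} = - \frac{842}{689}$ ($P{\left(D,r \right)} = -2 + \frac{536}{689} = - \frac{842}{689}$)
$-221295 - P{\left(a{\left(p{\left(3,-2 \right)} \right)},O \right)} = -221295 - - \frac{842}{689} = -221295 + \frac{842}{689} = - \frac{152471413}{689}$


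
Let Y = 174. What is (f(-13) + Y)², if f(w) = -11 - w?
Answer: 30976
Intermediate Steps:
(f(-13) + Y)² = ((-11 - 1*(-13)) + 174)² = ((-11 + 13) + 174)² = (2 + 174)² = 176² = 30976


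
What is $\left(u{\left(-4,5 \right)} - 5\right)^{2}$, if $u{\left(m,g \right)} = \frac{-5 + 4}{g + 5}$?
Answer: $\frac{2601}{100} \approx 26.01$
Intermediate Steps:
$u{\left(m,g \right)} = - \frac{1}{5 + g}$
$\left(u{\left(-4,5 \right)} - 5\right)^{2} = \left(- \frac{1}{5 + 5} - 5\right)^{2} = \left(- \frac{1}{10} - 5\right)^{2} = \left(- \frac{51}{10}\right)^{2} = \frac{2601}{100}$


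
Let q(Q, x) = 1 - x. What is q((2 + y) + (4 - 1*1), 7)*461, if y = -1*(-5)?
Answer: -2766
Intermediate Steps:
y = 5
q((2 + y) + (4 - 1*1), 7)*461 = (1 - 1*7)*461 = (1 - 7)*461 = -6*461 = -2766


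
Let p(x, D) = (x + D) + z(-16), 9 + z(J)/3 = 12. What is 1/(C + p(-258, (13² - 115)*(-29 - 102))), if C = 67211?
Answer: 1/59888 ≈ 1.6698e-5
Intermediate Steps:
z(J) = 9 (z(J) = -27 + 3*12 = -27 + 36 = 9)
p(x, D) = 9 + D + x (p(x, D) = (x + D) + 9 = (D + x) + 9 = 9 + D + x)
1/(C + p(-258, (13² - 115)*(-29 - 102))) = 1/(67211 + (9 + (13² - 115)*(-29 - 102) - 258)) = 1/(67211 + (9 + (169 - 115)*(-131) - 258)) = 1/(67211 + (9 + 54*(-131) - 258)) = 1/(67211 + (9 - 7074 - 258)) = 1/(67211 - 7323) = 1/59888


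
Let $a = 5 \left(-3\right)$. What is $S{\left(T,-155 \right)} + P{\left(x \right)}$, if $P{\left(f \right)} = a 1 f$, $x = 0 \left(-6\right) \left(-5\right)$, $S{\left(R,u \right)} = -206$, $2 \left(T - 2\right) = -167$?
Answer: $-206$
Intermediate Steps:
$T = - \frac{163}{2}$ ($T = 2 + \frac{1}{2} \left(-167\right) = 2 - \frac{167}{2} = - \frac{163}{2} \approx -81.5$)
$a = -15$
$x = 0$ ($x = 0 \left(-5\right) = 0$)
$P{\left(f \right)} = - 15 f$ ($P{\left(f \right)} = \left(-15\right) 1 f = - 15 f$)
$S{\left(T,-155 \right)} + P{\left(x \right)} = -206 - 0 = -206 + 0 = -206$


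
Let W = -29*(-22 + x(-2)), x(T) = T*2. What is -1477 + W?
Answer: -723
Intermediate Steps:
x(T) = 2*T
W = 754 (W = -29*(-22 + 2*(-2)) = -29*(-22 - 4) = -29*(-26) = 754)
-1477 + W = -1477 + 754 = -723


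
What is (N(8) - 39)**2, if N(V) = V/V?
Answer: 1444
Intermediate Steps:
N(V) = 1
(N(8) - 39)**2 = (1 - 39)**2 = (-38)**2 = 1444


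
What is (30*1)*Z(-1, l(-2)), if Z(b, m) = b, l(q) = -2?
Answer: -30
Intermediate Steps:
(30*1)*Z(-1, l(-2)) = (30*1)*(-1) = 30*(-1) = -30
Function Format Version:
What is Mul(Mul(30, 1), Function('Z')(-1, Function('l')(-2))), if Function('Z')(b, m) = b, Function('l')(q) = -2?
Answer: -30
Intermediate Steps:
Mul(Mul(30, 1), Function('Z')(-1, Function('l')(-2))) = Mul(Mul(30, 1), -1) = Mul(30, -1) = -30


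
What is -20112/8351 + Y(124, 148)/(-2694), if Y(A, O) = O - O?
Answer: -20112/8351 ≈ -2.4083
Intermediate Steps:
Y(A, O) = 0
-20112/8351 + Y(124, 148)/(-2694) = -20112/8351 + 0/(-2694) = -20112*1/8351 + 0*(-1/2694) = -20112/8351 + 0 = -20112/8351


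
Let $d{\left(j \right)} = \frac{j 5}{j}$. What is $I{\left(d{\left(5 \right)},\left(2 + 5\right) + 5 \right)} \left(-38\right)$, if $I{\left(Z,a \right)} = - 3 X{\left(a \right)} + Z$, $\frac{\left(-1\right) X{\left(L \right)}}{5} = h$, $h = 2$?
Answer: $-1330$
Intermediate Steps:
$X{\left(L \right)} = -10$ ($X{\left(L \right)} = \left(-5\right) 2 = -10$)
$d{\left(j \right)} = 5$ ($d{\left(j \right)} = \frac{5 j}{j} = 5$)
$I{\left(Z,a \right)} = 30 + Z$ ($I{\left(Z,a \right)} = \left(-3\right) \left(-10\right) + Z = 30 + Z$)
$I{\left(d{\left(5 \right)},\left(2 + 5\right) + 5 \right)} \left(-38\right) = \left(30 + 5\right) \left(-38\right) = 35 \left(-38\right) = -1330$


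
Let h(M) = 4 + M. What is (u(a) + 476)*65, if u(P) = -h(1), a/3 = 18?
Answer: 30615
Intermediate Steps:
a = 54 (a = 3*18 = 54)
u(P) = -5 (u(P) = -(4 + 1) = -1*5 = -5)
(u(a) + 476)*65 = (-5 + 476)*65 = 471*65 = 30615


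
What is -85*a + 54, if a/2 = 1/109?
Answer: 5716/109 ≈ 52.440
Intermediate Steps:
a = 2/109 ≈ 0.018349
-85*a + 54 = -85*2/109 + 54 = -170/109 + 54 = 5716/109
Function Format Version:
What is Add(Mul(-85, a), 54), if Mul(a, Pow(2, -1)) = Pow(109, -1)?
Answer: Rational(5716, 109) ≈ 52.440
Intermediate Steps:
a = Rational(2, 109) (a = Mul(2, Pow(109, -1)) = Mul(2, Rational(1, 109)) = Rational(2, 109) ≈ 0.018349)
Add(Mul(-85, a), 54) = Add(Mul(-85, Rational(2, 109)), 54) = Add(Rational(-170, 109), 54) = Rational(5716, 109)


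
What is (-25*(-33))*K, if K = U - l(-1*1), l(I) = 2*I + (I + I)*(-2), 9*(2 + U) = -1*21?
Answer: -5225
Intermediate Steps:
U = -13/3 (U = -2 + (-1*21)/9 = -2 + (⅑)*(-21) = -2 - 7/3 = -13/3 ≈ -4.3333)
l(I) = -2*I (l(I) = 2*I + (2*I)*(-2) = 2*I - 4*I = -2*I)
K = -19/3 (K = -13/3 - (-2)*(-1*1) = -13/3 - (-2)*(-1) = -13/3 - 1*2 = -13/3 - 2 = -19/3 ≈ -6.3333)
(-25*(-33))*K = -25*(-33)*(-19/3) = 825*(-19/3) = -5225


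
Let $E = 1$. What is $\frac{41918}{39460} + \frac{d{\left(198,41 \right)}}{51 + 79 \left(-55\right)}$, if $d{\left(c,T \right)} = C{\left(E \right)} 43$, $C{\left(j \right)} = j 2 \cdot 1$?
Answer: $\frac{44150583}{42360310} \approx 1.0423$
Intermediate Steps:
$C{\left(j \right)} = 2 j$ ($C{\left(j \right)} = 2 j 1 = 2 j$)
$d{\left(c,T \right)} = 86$ ($d{\left(c,T \right)} = 2 \cdot 1 \cdot 43 = 2 \cdot 43 = 86$)
$\frac{41918}{39460} + \frac{d{\left(198,41 \right)}}{51 + 79 \left(-55\right)} = \frac{41918}{39460} + \frac{86}{51 + 79 \left(-55\right)} = 41918 \cdot \frac{1}{39460} + \frac{86}{51 - 4345} = \frac{20959}{19730} + \frac{86}{-4294} = \frac{20959}{19730} + 86 \left(- \frac{1}{4294}\right) = \frac{20959}{19730} - \frac{43}{2147} = \frac{44150583}{42360310}$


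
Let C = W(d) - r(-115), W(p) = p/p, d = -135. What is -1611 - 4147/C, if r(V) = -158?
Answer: -260296/159 ≈ -1637.1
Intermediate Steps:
W(p) = 1
C = 159 (C = 1 - 1*(-158) = 1 + 158 = 159)
-1611 - 4147/C = -1611 - 4147/159 = -260296/159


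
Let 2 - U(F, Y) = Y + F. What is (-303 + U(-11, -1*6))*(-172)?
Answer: 48848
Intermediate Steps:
U(F, Y) = 2 - F - Y (U(F, Y) = 2 - (Y + F) = 2 - (F + Y) = 2 + (-F - Y) = 2 - F - Y)
(-303 + U(-11, -1*6))*(-172) = (-303 + (2 - 1*(-11) - (-1)*6))*(-172) = (-303 + (2 + 11 - 1*(-6)))*(-172) = (-303 + (2 + 11 + 6))*(-172) = (-303 + 19)*(-172) = -284*(-172) = 48848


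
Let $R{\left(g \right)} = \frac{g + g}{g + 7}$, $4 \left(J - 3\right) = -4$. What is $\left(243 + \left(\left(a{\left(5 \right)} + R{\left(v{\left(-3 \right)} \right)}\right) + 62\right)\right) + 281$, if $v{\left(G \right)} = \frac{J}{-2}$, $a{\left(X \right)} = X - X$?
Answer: $\frac{1757}{3} \approx 585.67$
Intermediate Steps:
$J = 2$ ($J = 3 + \frac{1}{4} \left(-4\right) = 3 - 1 = 2$)
$a{\left(X \right)} = 0$
$v{\left(G \right)} = -1$ ($v{\left(G \right)} = \frac{2}{-2} = 2 \left(- \frac{1}{2}\right) = -1$)
$R{\left(g \right)} = \frac{2 g}{7 + g}$
$\left(243 + \left(\left(a{\left(5 \right)} + R{\left(v{\left(-3 \right)} \right)}\right) + 62\right)\right) + 281 = \left(243 + \left(\left(0 + 2 \left(-1\right) \frac{1}{7 - 1}\right) + 62\right)\right) + 281 = \left(243 + \left(\left(0 + 2 \left(-1\right) \frac{1}{6}\right) + 62\right)\right) + 281 = \left(243 + \left(\left(0 - \frac{1}{3}\right) + 62\right)\right) + 281 = \left(243 + \left(- \frac{1}{3} + 62\right)\right) + 281 = \left(243 + \frac{185}{3}\right) + 281 = \frac{914}{3} + 281 = \frac{1757}{3}$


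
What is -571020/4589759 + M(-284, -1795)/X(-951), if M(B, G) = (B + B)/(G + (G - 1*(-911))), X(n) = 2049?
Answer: -3131876543308/25194430975689 ≈ -0.12431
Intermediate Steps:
M(B, G) = 2*B/(911 + 2*G) (M(B, G) = (2*B)/(G + (G + 911)) = (2*B)/(G + (911 + G)) = (2*B)/(911 + 2*G) = 2*B/(911 + 2*G))
-571020/4589759 + M(-284, -1795)/X(-951) = -571020/4589759 + (2*(-284)/(911 + 2*(-1795)))/2049 = -571020*1/4589759 + (2*(-284)/(911 - 3590))*(1/2049) = -571020/4589759 + (2*(-284)/(-2679))*(1/2049) = -571020/4589759 + (2*(-284)*(-1/2679))*(1/2049) = -571020/4589759 + (568/2679)*(1/2049) = -571020/4589759 + 568/5489271 = -3131876543308/25194430975689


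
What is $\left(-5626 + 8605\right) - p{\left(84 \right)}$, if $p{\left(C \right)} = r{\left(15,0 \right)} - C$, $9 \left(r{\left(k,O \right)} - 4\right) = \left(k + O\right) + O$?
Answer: $\frac{9172}{3} \approx 3057.3$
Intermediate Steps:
$r{\left(k,O \right)} = 4 + \frac{k}{9} + \frac{2 O}{9}$ ($r{\left(k,O \right)} = 4 + \frac{\left(k + O\right) + O}{9} = 4 + \frac{\left(O + k\right) + O}{9} = 4 + \frac{k + 2 O}{9} = 4 + \left(\frac{k}{9} + \frac{2 O}{9}\right) = 4 + \frac{k}{9} + \frac{2 O}{9}$)
$p{\left(C \right)} = \frac{17}{3} - C$ ($p{\left(C \right)} = \left(4 + \frac{1}{9} \cdot 15 + \frac{2}{9} \cdot 0\right) - C = \left(4 + \frac{5}{3} + 0\right) - C = \frac{17}{3} - C$)
$\left(-5626 + 8605\right) - p{\left(84 \right)} = \left(-5626 + 8605\right) - \left(\frac{17}{3} - 84\right) = 2979 - \left(\frac{17}{3} - 84\right) = 2979 - - \frac{235}{3} = 2979 + \frac{235}{3} = \frac{9172}{3}$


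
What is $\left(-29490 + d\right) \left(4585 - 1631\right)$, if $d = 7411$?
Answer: $-65221366$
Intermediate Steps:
$\left(-29490 + d\right) \left(4585 - 1631\right) = \left(-29490 + 7411\right) \left(4585 - 1631\right) = \left(-22079\right) 2954 = -65221366$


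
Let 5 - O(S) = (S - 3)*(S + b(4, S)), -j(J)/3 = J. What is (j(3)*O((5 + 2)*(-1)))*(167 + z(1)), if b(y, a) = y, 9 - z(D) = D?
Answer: 39375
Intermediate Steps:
z(D) = 9 - D
j(J) = -3*J
O(S) = 5 - (-3 + S)*(4 + S) (O(S) = 5 - (S - 3)*(S + 4) = 5 - (-3 + S)*(4 + S))
(j(3)*O((5 + 2)*(-1)))*(167 + z(1)) = ((-3*3)*(17 - (5 + 2)*(-1) - ((5 + 2)*(-1))²))*(167 + (9 - 1*1)) = (-9*(17 - 7*(-1) - (7*(-1))²))*(167 + (9 - 1)) = (-9*(17 - 1*(-7) - 1*(-7)²))*(167 + 8) = -9*(17 + 7 - 1*49)*175 = -9*(17 + 7 - 49)*175 = -9*(-25)*175 = 225*175 = 39375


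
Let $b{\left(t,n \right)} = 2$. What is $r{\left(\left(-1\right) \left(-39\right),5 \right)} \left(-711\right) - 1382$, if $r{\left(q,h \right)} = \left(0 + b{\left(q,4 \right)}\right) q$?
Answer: $-56840$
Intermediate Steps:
$r{\left(q,h \right)} = 2 q$ ($r{\left(q,h \right)} = \left(0 + 2\right) q = 2 q$)
$r{\left(\left(-1\right) \left(-39\right),5 \right)} \left(-711\right) - 1382 = 2 \left(\left(-1\right) \left(-39\right)\right) \left(-711\right) - 1382 = 2 \cdot 39 \left(-711\right) - 1382 = 78 \left(-711\right) - 1382 = -55458 - 1382 = -56840$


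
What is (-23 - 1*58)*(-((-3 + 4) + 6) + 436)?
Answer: -34749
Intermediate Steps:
(-23 - 1*58)*(-((-3 + 4) + 6) + 436) = (-23 - 58)*(-(1 + 6) + 436) = -81*(-1*7 + 436) = -81*(-7 + 436) = -81*429 = -34749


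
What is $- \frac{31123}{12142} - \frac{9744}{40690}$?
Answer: $- \frac{53257943}{19002230} \approx -2.8027$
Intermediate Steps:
$- \frac{31123}{12142} - \frac{9744}{40690} = \left(-31123\right) \frac{1}{12142} - \frac{4872}{20345} = - \frac{31123}{12142} - \frac{4872}{20345} = - \frac{53257943}{19002230}$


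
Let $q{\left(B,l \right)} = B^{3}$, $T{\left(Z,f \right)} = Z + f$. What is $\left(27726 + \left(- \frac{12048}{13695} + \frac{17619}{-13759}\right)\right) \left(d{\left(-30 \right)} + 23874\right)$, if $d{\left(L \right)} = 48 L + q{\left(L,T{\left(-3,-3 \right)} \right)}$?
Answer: $- \frac{7950911859179346}{62809835} \approx -1.2659 \cdot 10^{8}$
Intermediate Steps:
$d{\left(L \right)} = L^{3} + 48 L$ ($d{\left(L \right)} = 48 L + L^{3} = L^{3} + 48 L$)
$\left(27726 + \left(- \frac{12048}{13695} + \frac{17619}{-13759}\right)\right) \left(d{\left(-30 \right)} + 23874\right) = \left(27726 + \left(- \frac{12048}{13695} + \frac{17619}{-13759}\right)\right) \left(- 30 \left(48 + \left(-30\right)^{2}\right) + 23874\right) = \left(27726 + \left(\left(-12048\right) \frac{1}{13695} + 17619 \left(- \frac{1}{13759}\right)\right)\right) \left(- 30 \left(48 + 900\right) + 23874\right) = \left(27726 - \frac{135686879}{62809835}\right) \left(\left(-30\right) 948 + 23874\right) = \left(27726 - \frac{135686879}{62809835}\right) \left(-28440 + 23874\right) = \frac{1741329798331}{62809835} \left(-4566\right) = - \frac{7950911859179346}{62809835}$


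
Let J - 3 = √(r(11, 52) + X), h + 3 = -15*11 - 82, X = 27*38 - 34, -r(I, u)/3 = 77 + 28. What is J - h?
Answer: 253 + √677 ≈ 279.02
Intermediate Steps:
r(I, u) = -315 (r(I, u) = -3*(77 + 28) = -3*105 = -315)
X = 992 (X = 1026 - 34 = 992)
h = -250 (h = -3 + (-15*11 - 82) = -3 + (-165 - 82) = -3 - 247 = -250)
J = 3 + √677 (J = 3 + √(-315 + 992) = 3 + √677 ≈ 29.019)
J - h = (3 + √677) - 1*(-250) = (3 + √677) + 250 = 253 + √677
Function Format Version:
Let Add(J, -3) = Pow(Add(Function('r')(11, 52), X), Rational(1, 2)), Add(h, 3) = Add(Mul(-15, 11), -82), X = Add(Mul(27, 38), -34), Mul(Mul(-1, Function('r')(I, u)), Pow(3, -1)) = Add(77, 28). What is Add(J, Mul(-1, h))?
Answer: Add(253, Pow(677, Rational(1, 2))) ≈ 279.02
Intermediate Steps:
Function('r')(I, u) = -315 (Function('r')(I, u) = Mul(-3, Add(77, 28)) = Mul(-3, 105) = -315)
X = 992 (X = Add(1026, -34) = 992)
h = -250 (h = Add(-3, Add(Mul(-15, 11), -82)) = Add(-3, Add(-165, -82)) = Add(-3, -247) = -250)
J = Add(3, Pow(677, Rational(1, 2))) (J = Add(3, Pow(Add(-315, 992), Rational(1, 2))) = Add(3, Pow(677, Rational(1, 2))) ≈ 29.019)
Add(J, Mul(-1, h)) = Add(Add(3, Pow(677, Rational(1, 2))), Mul(-1, -250)) = Add(Add(3, Pow(677, Rational(1, 2))), 250) = Add(253, Pow(677, Rational(1, 2)))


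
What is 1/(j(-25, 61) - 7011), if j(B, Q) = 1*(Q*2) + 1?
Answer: -1/6888 ≈ -0.00014518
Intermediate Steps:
j(B, Q) = 1 + 2*Q (j(B, Q) = 1*(2*Q) + 1 = 2*Q + 1 = 1 + 2*Q)
1/(j(-25, 61) - 7011) = 1/((1 + 2*61) - 7011) = 1/((1 + 122) - 7011) = 1/(123 - 7011) = 1/(-6888) = -1/6888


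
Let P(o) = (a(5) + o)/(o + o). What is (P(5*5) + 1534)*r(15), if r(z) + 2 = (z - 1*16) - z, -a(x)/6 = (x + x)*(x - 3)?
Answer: -137889/5 ≈ -27578.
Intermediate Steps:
a(x) = -12*x*(-3 + x) (a(x) = -6*(x + x)*(x - 3) = -6*2*x*(-3 + x) = -12*x*(-3 + x))
P(o) = (-120 + o)/(2*o) (P(o) = (12*5*(3 - 1*5) + o)/(o + o) = (12*5*(3 - 5) + o)/((2*o)) = (12*5*(-2) + o)*(1/(2*o)) = (-120 + o)*(1/(2*o)) = (-120 + o)/(2*o))
r(z) = -18 (r(z) = -2 + ((z - 1*16) - z) = -2 + ((z - 16) - z) = -2 + ((-16 + z) - z) = -2 - 16 = -18)
(P(5*5) + 1534)*r(15) = ((-120 + 5*5)/(2*((5*5))) + 1534)*(-18) = ((½)*(-120 + 25)/25 + 1534)*(-18) = ((½)*(1/25)*(-95) + 1534)*(-18) = (-19/10 + 1534)*(-18) = (15321/10)*(-18) = -137889/5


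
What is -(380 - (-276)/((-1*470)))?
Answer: -89162/235 ≈ -379.41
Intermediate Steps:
-(380 - (-276)/((-1*470))) = -(380 - (-276)/(-470)) = -(380 - (-276)*(-1)/470) = -(380 - 1*138/235) = -(380 - 138/235) = -1*89162/235 = -89162/235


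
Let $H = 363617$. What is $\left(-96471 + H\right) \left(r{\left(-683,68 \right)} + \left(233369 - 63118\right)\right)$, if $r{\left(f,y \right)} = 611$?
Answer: $45645099852$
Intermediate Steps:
$\left(-96471 + H\right) \left(r{\left(-683,68 \right)} + \left(233369 - 63118\right)\right) = \left(-96471 + 363617\right) \left(611 + \left(233369 - 63118\right)\right) = 267146 \left(611 + 170251\right) = 267146 \cdot 170862 = 45645099852$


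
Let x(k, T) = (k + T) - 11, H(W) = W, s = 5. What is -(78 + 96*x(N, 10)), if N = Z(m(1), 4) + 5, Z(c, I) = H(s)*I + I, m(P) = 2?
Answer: -2766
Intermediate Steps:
Z(c, I) = 6*I (Z(c, I) = 5*I + I = 6*I)
N = 29 (N = 6*4 + 5 = 24 + 5 = 29)
x(k, T) = -11 + T + k (x(k, T) = (T + k) - 11 = -11 + T + k)
-(78 + 96*x(N, 10)) = -(78 + 96*(-11 + 10 + 29)) = -(78 + 96*28) = -(78 + 2688) = -1*2766 = -2766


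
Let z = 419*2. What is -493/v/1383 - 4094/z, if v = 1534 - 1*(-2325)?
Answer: -642649378/131541279 ≈ -4.8855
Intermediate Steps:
v = 3859 (v = 1534 + 2325 = 3859)
z = 838
-493/v/1383 - 4094/z = -493/3859/1383 - 4094/838 = -493*1/3859*(1/1383) - 4094*1/838 = -29/227*1/1383 - 2047/419 = -29/313941 - 2047/419 = -642649378/131541279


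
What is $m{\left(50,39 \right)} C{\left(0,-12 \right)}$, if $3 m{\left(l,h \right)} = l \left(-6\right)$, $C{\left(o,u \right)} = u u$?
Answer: $-14400$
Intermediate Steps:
$C{\left(o,u \right)} = u^{2}$
$m{\left(l,h \right)} = - 2 l$ ($m{\left(l,h \right)} = \frac{l \left(-6\right)}{3} = \frac{\left(-6\right) l}{3} = - 2 l$)
$m{\left(50,39 \right)} C{\left(0,-12 \right)} = \left(-2\right) 50 \left(-12\right)^{2} = \left(-100\right) 144 = -14400$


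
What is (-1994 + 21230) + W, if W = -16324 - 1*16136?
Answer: -13224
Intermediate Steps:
W = -32460 (W = -16324 - 16136 = -32460)
(-1994 + 21230) + W = (-1994 + 21230) - 32460 = 19236 - 32460 = -13224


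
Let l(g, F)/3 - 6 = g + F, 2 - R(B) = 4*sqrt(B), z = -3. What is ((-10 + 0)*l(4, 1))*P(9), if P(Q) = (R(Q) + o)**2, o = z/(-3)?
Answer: -26730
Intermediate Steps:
R(B) = 2 - 4*sqrt(B)
o = 1 (o = -3/(-3) = -3*(-1/3) = 1)
l(g, F) = 18 + 3*F + 3*g (l(g, F) = 18 + 3*(g + F) = 18 + 3*(F + g) = 18 + (3*F + 3*g) = 18 + 3*F + 3*g)
P(Q) = (3 - 4*sqrt(Q))**2 (P(Q) = ((2 - 4*sqrt(Q)) + 1)**2 = (3 - 4*sqrt(Q))**2)
((-10 + 0)*l(4, 1))*P(9) = ((-10 + 0)*(18 + 3*1 + 3*4))*(-3 + 4*sqrt(9))**2 = (-10*(18 + 3 + 12))*(-3 + 4*3)**2 = (-10*33)*(-3 + 12)**2 = -330*9**2 = -330*81 = -26730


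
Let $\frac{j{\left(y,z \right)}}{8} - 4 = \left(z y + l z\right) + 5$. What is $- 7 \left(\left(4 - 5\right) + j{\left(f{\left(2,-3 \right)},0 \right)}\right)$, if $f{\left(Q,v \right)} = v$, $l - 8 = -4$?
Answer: $-497$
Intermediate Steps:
$l = 4$ ($l = 8 - 4 = 4$)
$j{\left(y,z \right)} = 72 + 32 z + 8 y z$ ($j{\left(y,z \right)} = 32 + 8 \left(\left(z y + 4 z\right) + 5\right) = 32 + 8 \left(\left(y z + 4 z\right) + 5\right) = 32 + 8 \left(\left(4 z + y z\right) + 5\right) = 32 + 8 \left(5 + 4 z + y z\right) = 32 + \left(40 + 32 z + 8 y z\right) = 72 + 32 z + 8 y z$)
$- 7 \left(\left(4 - 5\right) + j{\left(f{\left(2,-3 \right)},0 \right)}\right) = - 7 \left(\left(4 - 5\right) + \left(72 + 32 \cdot 0 + 8 \left(-3\right) 0\right)\right) = - 7 \left(-1 + \left(72 + 0 + 0\right)\right) = - 7 \left(-1 + 72\right) = \left(-7\right) 71 = -497$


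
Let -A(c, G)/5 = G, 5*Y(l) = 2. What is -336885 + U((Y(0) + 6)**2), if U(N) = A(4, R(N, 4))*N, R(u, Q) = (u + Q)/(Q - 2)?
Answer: -42686113/125 ≈ -3.4149e+5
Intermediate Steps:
R(u, Q) = (Q + u)/(-2 + Q)
Y(l) = 2/5 (Y(l) = (1/5)*2 = 2/5)
A(c, G) = -5*G
U(N) = N*(-10 - 5*N/2) (U(N) = (-5*(4 + N)/(-2 + 4))*N = (-5*(4 + N)/2)*N = (-5*(2 + N/2))*N = (-10 - 5*N/2)*N = N*(-10 - 5*N/2))
-336885 + U((Y(0) + 6)**2) = -336885 + 5*(2/5 + 6)**2*(-4 - (2/5 + 6)**2)/2 = -336885 + 5*(32/5)**2*(-4 - (32/5)**2)/2 = -336885 + (5/2)*(1024/25)*(-4 - 1*1024/25) = -336885 + (5/2)*(1024/25)*(-4 - 1024/25) = -336885 + (5/2)*(1024/25)*(-1124/25) = -336885 - 575488/125 = -42686113/125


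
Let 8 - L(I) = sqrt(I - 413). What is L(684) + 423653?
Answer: 423661 - sqrt(271) ≈ 4.2364e+5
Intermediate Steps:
L(I) = 8 - sqrt(-413 + I) (L(I) = 8 - sqrt(I - 413) = 8 - sqrt(-413 + I))
L(684) + 423653 = (8 - sqrt(-413 + 684)) + 423653 = (8 - sqrt(271)) + 423653 = 423661 - sqrt(271)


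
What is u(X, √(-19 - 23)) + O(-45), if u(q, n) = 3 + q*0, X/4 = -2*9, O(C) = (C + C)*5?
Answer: -447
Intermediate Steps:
O(C) = 10*C (O(C) = (2*C)*5 = 10*C)
X = -72 (X = 4*(-2*9) = 4*(-18) = -72)
u(q, n) = 3 (u(q, n) = 3 + 0 = 3)
u(X, √(-19 - 23)) + O(-45) = 3 + 10*(-45) = 3 - 450 = -447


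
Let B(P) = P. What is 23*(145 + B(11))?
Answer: 3588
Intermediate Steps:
23*(145 + B(11)) = 23*(145 + 11) = 23*156 = 3588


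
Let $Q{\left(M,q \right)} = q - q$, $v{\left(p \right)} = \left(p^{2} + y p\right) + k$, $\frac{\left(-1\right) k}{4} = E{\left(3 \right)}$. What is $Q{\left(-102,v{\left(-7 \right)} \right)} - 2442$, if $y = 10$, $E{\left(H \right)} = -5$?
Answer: $-2442$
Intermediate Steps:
$k = 20$ ($k = \left(-4\right) \left(-5\right) = 20$)
$v{\left(p \right)} = 20 + p^{2} + 10 p$ ($v{\left(p \right)} = \left(p^{2} + 10 p\right) + 20 = 20 + p^{2} + 10 p$)
$Q{\left(M,q \right)} = 0$
$Q{\left(-102,v{\left(-7 \right)} \right)} - 2442 = 0 - 2442 = -2442$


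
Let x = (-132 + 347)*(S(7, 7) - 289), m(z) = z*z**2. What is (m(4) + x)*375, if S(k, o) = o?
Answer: -22712250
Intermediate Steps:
m(z) = z**3
x = -60630 (x = (-132 + 347)*(7 - 289) = 215*(-282) = -60630)
(m(4) + x)*375 = (4**3 - 60630)*375 = (64 - 60630)*375 = -60566*375 = -22712250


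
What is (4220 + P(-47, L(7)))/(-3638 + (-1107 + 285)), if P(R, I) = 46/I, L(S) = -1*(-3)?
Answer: -6353/6690 ≈ -0.94963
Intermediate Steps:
L(S) = 3
(4220 + P(-47, L(7)))/(-3638 + (-1107 + 285)) = (4220 + 46/3)/(-3638 + (-1107 + 285)) = (4220 + 46*(⅓))/(-3638 - 822) = (4220 + 46/3)/(-4460) = (12706/3)*(-1/4460) = -6353/6690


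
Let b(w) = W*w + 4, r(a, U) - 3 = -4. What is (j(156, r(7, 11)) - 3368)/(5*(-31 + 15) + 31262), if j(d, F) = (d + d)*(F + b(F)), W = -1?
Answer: -1060/15591 ≈ -0.067988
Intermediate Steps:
r(a, U) = -1 (r(a, U) = 3 - 4 = -1)
b(w) = 4 - w (b(w) = -w + 4 = 4 - w)
j(d, F) = 8*d (j(d, F) = (d + d)*(F + (4 - F)) = (2*d)*4 = 8*d)
(j(156, r(7, 11)) - 3368)/(5*(-31 + 15) + 31262) = (8*156 - 3368)/(5*(-31 + 15) + 31262) = (1248 - 3368)/(5*(-16) + 31262) = -2120/(-80 + 31262) = -2120/31182 = -2120*1/31182 = -1060/15591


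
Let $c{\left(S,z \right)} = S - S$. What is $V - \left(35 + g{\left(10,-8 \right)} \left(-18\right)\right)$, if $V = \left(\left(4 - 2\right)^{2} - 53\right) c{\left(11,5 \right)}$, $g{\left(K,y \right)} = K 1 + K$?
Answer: $325$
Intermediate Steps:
$g{\left(K,y \right)} = 2 K$ ($g{\left(K,y \right)} = K + K = 2 K$)
$c{\left(S,z \right)} = 0$
$V = 0$ ($V = \left(\left(4 - 2\right)^{2} - 53\right) 0 = \left(2^{2} - 53\right) 0 = \left(4 - 53\right) 0 = \left(-49\right) 0 = 0$)
$V - \left(35 + g{\left(10,-8 \right)} \left(-18\right)\right) = 0 - \left(35 + 2 \cdot 10 \left(-18\right)\right) = 0 - \left(35 + 20 \left(-18\right)\right) = 0 - \left(35 - 360\right) = 0 - -325 = 0 + 325 = 325$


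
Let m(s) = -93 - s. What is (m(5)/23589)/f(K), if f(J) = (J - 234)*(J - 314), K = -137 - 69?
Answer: -49/2698581600 ≈ -1.8158e-8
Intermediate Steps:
K = -206
f(J) = (-314 + J)*(-234 + J) (f(J) = (-234 + J)*(-314 + J) = (-314 + J)*(-234 + J))
(m(5)/23589)/f(K) = ((-93 - 1*5)/23589)/(73476 + (-206)² - 548*(-206)) = ((-93 - 5)*(1/23589))/(73476 + 42436 + 112888) = -98*1/23589/228800 = -98/23589*1/228800 = -49/2698581600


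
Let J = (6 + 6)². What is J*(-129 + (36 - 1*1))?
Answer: -13536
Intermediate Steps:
J = 144 (J = 12² = 144)
J*(-129 + (36 - 1*1)) = 144*(-129 + (36 - 1*1)) = 144*(-129 + (36 - 1)) = 144*(-129 + 35) = 144*(-94) = -13536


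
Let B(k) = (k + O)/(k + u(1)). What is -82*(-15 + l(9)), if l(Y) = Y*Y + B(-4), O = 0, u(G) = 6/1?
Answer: -5248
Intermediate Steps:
u(G) = 6 (u(G) = 6*1 = 6)
B(k) = k/(6 + k) (B(k) = (k + 0)/(k + 6) = k/(6 + k))
l(Y) = -2 + Y² (l(Y) = Y*Y - 4/(6 - 4) = Y² - 4/2 = Y² - 4*½ = Y² - 2 = -2 + Y²)
-82*(-15 + l(9)) = -82*(-15 + (-2 + 9²)) = -82*(-15 + (-2 + 81)) = -82*(-15 + 79) = -82*64 = -5248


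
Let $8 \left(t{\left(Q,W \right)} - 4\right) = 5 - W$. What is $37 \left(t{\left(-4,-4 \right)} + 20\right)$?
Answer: $\frac{7437}{8} \approx 929.63$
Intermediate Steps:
$t{\left(Q,W \right)} = \frac{37}{8} - \frac{W}{8}$ ($t{\left(Q,W \right)} = 4 + \frac{5 - W}{8} = 4 - \left(- \frac{5}{8} + \frac{W}{8}\right) = \frac{37}{8} - \frac{W}{8}$)
$37 \left(t{\left(-4,-4 \right)} + 20\right) = 37 \left(\left(\frac{37}{8} - - \frac{1}{2}\right) + 20\right) = 37 \left(\left(\frac{37}{8} + \frac{1}{2}\right) + 20\right) = 37 \left(\frac{41}{8} + 20\right) = 37 \cdot \frac{201}{8} = \frac{7437}{8}$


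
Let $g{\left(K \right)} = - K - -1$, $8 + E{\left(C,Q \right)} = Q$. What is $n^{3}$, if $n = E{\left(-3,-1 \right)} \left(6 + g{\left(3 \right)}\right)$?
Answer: $-46656$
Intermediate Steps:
$E{\left(C,Q \right)} = -8 + Q$
$g{\left(K \right)} = 1 - K$ ($g{\left(K \right)} = - K + 1 = 1 - K$)
$n = -36$ ($n = \left(-8 - 1\right) \left(6 + \left(1 - 3\right)\right) = - 9 \left(6 + \left(1 - 3\right)\right) = - 9 \left(6 - 2\right) = \left(-9\right) 4 = -36$)
$n^{3} = \left(-36\right)^{3} = -46656$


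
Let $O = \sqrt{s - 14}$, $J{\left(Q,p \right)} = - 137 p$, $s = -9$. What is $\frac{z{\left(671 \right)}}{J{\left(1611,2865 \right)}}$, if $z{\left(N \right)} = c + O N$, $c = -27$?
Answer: $\frac{9}{130835} - \frac{671 i \sqrt{23}}{392505} \approx 6.8789 \cdot 10^{-5} - 0.0081986 i$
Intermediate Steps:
$O = i \sqrt{23}$ ($O = \sqrt{-9 - 14} = \sqrt{-23} = i \sqrt{23} \approx 4.7958 i$)
$z{\left(N \right)} = -27 + i N \sqrt{23}$ ($z{\left(N \right)} = -27 + i \sqrt{23} N = -27 + i N \sqrt{23}$)
$\frac{z{\left(671 \right)}}{J{\left(1611,2865 \right)}} = \frac{-27 + i 671 \sqrt{23}}{\left(-137\right) 2865} = \frac{-27 + 671 i \sqrt{23}}{-392505} = \left(-27 + 671 i \sqrt{23}\right) \left(- \frac{1}{392505}\right) = \frac{9}{130835} - \frac{671 i \sqrt{23}}{392505}$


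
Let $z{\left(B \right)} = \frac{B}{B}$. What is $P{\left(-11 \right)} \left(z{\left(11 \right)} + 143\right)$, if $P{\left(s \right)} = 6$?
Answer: $864$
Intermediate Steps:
$z{\left(B \right)} = 1$
$P{\left(-11 \right)} \left(z{\left(11 \right)} + 143\right) = 6 \left(1 + 143\right) = 6 \cdot 144 = 864$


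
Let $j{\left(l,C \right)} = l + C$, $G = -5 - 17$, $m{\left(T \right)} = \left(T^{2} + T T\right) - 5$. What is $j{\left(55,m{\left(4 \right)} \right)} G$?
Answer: $-1804$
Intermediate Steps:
$m{\left(T \right)} = -5 + 2 T^{2}$ ($m{\left(T \right)} = \left(T^{2} + T^{2}\right) - 5 = 2 T^{2} - 5 = -5 + 2 T^{2}$)
$G = -22$ ($G = -5 - 17 = -22$)
$j{\left(l,C \right)} = C + l$
$j{\left(55,m{\left(4 \right)} \right)} G = \left(\left(-5 + 2 \cdot 4^{2}\right) + 55\right) \left(-22\right) = \left(\left(-5 + 2 \cdot 16\right) + 55\right) \left(-22\right) = \left(\left(-5 + 32\right) + 55\right) \left(-22\right) = \left(27 + 55\right) \left(-22\right) = 82 \left(-22\right) = -1804$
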